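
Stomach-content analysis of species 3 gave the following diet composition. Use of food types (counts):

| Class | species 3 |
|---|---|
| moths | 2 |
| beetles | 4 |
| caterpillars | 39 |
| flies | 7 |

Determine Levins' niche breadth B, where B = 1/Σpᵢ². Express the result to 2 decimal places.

1.70

Proportions for species 3 (n=52): 2/52=0.0385, 4/52=0.0769, 39/52=0.7500, 7/52=0.1346
Σpᵢ² = 0.0385² + 0.0769² + 0.7500² + 0.1346² = 0.001482 + 0.005914 + 0.562500 + 0.018117 = 0.588013
B = 1 / 0.588013 = 1.7006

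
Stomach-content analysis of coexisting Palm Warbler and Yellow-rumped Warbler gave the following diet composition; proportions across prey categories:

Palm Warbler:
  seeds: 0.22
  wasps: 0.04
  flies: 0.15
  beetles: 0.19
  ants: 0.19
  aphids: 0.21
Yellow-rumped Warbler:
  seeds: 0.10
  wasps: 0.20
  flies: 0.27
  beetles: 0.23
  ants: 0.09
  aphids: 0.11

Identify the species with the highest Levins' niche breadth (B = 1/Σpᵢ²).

Palm Warbler

Σp_Palmᵢ² = 0.22² + 0.04² + 0.15² + 0.19² + 0.19² + 0.21² = 0.0484 + 0.0016 + 0.0225 + 0.0361 + 0.0361 + 0.0441 = 0.1888
B_Palm = 1 / 0.1888 = 5.2966
Σp_Yellᵢ² = 0.10² + 0.20² + 0.27² + 0.23² + 0.09² + 0.11² = 0.0100 + 0.0400 + 0.0729 + 0.0529 + 0.0081 + 0.0121 = 0.1960
B_Yell = 1 / 0.1960 = 5.1020
Highest B → broadest niche (most generalist): Palm Warbler (B = 5.30).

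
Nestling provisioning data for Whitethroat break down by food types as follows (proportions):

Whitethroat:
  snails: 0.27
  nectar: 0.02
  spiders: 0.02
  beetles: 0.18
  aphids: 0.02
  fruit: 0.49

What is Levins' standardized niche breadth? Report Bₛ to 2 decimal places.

Σpᵢ² = 0.27² + 0.02² + 0.02² + 0.18² + 0.02² + 0.49² = 0.0729 + 0.0004 + 0.0004 + 0.0324 + 0.0004 + 0.2401 = 0.3466
B = 1 / 0.3466 = 2.8852
Bₛ = (B − 1)/(n − 1) = (2.8852 − 1)/(6 − 1) = 1.8852/5 = 0.3770

0.38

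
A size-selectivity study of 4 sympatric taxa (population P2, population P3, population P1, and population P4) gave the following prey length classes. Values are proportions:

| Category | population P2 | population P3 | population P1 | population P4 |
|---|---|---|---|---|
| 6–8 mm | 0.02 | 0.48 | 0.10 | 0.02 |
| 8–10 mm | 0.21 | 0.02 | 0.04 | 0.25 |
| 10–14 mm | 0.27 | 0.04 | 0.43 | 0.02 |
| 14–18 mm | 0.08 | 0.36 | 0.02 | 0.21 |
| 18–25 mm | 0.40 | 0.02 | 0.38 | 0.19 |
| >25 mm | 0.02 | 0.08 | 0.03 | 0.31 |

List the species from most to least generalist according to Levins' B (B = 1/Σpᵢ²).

Σp_P2ᵢ² = 0.02² + 0.21² + 0.27² + 0.08² + 0.40² + 0.02² = 0.0004 + 0.0441 + 0.0729 + 0.0064 + 0.1600 + 0.0004 = 0.2842
B_P2 = 1 / 0.2842 = 3.5186
Σp_P3ᵢ² = 0.48² + 0.02² + 0.04² + 0.36² + 0.02² + 0.08² = 0.2304 + 0.0004 + 0.0016 + 0.1296 + 0.0004 + 0.0064 = 0.3688
B_P3 = 1 / 0.3688 = 2.7115
Σp_P1ᵢ² = 0.10² + 0.04² + 0.43² + 0.02² + 0.38² + 0.03² = 0.0100 + 0.0016 + 0.1849 + 0.0004 + 0.1444 + 0.0009 = 0.3422
B_P1 = 1 / 0.3422 = 2.9223
Σp_P4ᵢ² = 0.02² + 0.25² + 0.02² + 0.21² + 0.19² + 0.31² = 0.0004 + 0.0625 + 0.0004 + 0.0441 + 0.0361 + 0.0961 = 0.2396
B_P4 = 1 / 0.2396 = 4.1736
Ranking by B (broadest → narrowest): population P4 (4.17) > population P2 (3.52) > population P1 (2.92) > population P3 (2.71)

population P4 > population P2 > population P1 > population P3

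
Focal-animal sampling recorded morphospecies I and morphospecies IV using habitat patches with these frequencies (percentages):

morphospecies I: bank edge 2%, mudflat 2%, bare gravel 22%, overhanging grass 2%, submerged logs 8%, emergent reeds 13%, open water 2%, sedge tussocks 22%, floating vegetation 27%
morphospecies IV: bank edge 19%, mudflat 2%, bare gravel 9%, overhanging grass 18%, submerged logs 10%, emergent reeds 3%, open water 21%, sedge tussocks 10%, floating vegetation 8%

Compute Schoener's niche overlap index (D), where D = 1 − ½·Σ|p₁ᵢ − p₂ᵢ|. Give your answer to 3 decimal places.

Convert percentages to proportions (divide by 100).
Σ|p₁ᵢ − p₂ᵢ| = 0.17 + 0.00 + 0.13 + 0.16 + 0.02 + 0.10 + 0.19 + 0.12 + 0.19 = 1.08
D = 1 − ½ × 1.08 = 1 − 0.540 = 0.46000

0.460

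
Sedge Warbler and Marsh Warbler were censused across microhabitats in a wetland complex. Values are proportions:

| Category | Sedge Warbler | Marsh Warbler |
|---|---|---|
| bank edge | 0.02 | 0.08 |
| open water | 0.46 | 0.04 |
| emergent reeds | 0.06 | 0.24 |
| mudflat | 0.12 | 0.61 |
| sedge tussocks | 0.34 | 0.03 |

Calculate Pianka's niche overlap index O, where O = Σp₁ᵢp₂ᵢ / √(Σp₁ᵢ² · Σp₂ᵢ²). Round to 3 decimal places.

0.303

Σ p₁ᵢp₂ᵢ = 0.0016 + 0.0184 + 0.0144 + 0.0732 + 0.0102 = 0.1178
Σp_1ᵢ² = 0.02² + 0.46² + 0.06² + 0.12² + 0.34² = 0.0004 + 0.2116 + 0.0036 + 0.0144 + 0.1156 = 0.3456
Σp_2ᵢ² = 0.08² + 0.04² + 0.24² + 0.61² + 0.03² = 0.0064 + 0.0016 + 0.0576 + 0.3721 + 0.0009 = 0.4386
O = 0.1178 / √(0.3456 × 0.4386) = 0.1178 / 0.389333 = 0.30257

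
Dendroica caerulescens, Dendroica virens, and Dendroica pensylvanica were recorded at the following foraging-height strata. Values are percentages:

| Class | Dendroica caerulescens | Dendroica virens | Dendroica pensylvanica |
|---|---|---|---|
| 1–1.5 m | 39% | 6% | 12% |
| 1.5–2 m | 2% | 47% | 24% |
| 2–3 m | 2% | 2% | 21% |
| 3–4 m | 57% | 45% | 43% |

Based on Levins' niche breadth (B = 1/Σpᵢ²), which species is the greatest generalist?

Convert percentages to proportions (divide by 100).
Σp_caerᵢ² = 0.39² + 0.02² + 0.02² + 0.57² = 0.1521 + 0.0004 + 0.0004 + 0.3249 = 0.4778
B_caer = 1 / 0.4778 = 2.0929
Σp_vireᵢ² = 0.06² + 0.47² + 0.02² + 0.45² = 0.0036 + 0.2209 + 0.0004 + 0.2025 = 0.4274
B_vire = 1 / 0.4274 = 2.3397
Σp_pensᵢ² = 0.12² + 0.24² + 0.21² + 0.43² = 0.0144 + 0.0576 + 0.0441 + 0.1849 = 0.3010
B_pens = 1 / 0.3010 = 3.3223
Highest B → broadest niche (most generalist): Dendroica pensylvanica (B = 3.32).

Dendroica pensylvanica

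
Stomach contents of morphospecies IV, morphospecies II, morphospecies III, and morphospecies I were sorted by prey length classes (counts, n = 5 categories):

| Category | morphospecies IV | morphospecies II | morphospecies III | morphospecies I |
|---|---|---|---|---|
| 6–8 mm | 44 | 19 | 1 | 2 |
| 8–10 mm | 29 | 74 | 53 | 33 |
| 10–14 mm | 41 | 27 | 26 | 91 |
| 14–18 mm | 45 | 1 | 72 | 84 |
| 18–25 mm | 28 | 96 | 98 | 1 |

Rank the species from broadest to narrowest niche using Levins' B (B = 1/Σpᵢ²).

Proportions for morphospecies IV (n=187): 44/187=0.2353, 29/187=0.1551, 41/187=0.2193, 45/187=0.2406, 28/187=0.1497
Proportions for morphospecies II (n=217): 19/217=0.0876, 74/217=0.3410, 27/217=0.1244, 1/217=0.0046, 96/217=0.4424
Proportions for morphospecies III (n=250): 1/250=0.0040, 53/250=0.2120, 26/250=0.1040, 72/250=0.2880, 98/250=0.3920
Proportions for morphospecies I (n=211): 2/211=0.0095, 33/211=0.1564, 91/211=0.4313, 84/211=0.3981, 1/211=0.0047
Σp_IVᵢ² = 0.2353² + 0.1551² + 0.2193² + 0.2406² + 0.1497² = 0.055366 + 0.024056 + 0.048092 + 0.057888 + 0.022410 = 0.207812
B_IV = 1 / 0.207812 = 4.8120
Σp_IIᵢ² = 0.0876² + 0.3410² + 0.1244² + 0.0046² + 0.4424² = 0.007674 + 0.116281 + 0.015475 + 0.000021 + 0.195718 = 0.335169
B_II = 1 / 0.335169 = 2.9836
Σp_IIIᵢ² = 0.0040² + 0.2120² + 0.1040² + 0.2880² + 0.3920² = 0.000016 + 0.044944 + 0.010816 + 0.082944 + 0.153664 = 0.292384
B_III = 1 / 0.292384 = 3.4202
Σp_Iᵢ² = 0.0095² + 0.1564² + 0.4313² + 0.3981² + 0.0047² = 0.000090 + 0.024461 + 0.186020 + 0.158484 + 0.000022 = 0.369077
B_I = 1 / 0.369077 = 2.7095
Ranking by B (broadest → narrowest): morphospecies IV (4.81) > morphospecies III (3.42) > morphospecies II (2.98) > morphospecies I (2.71)

morphospecies IV > morphospecies III > morphospecies II > morphospecies I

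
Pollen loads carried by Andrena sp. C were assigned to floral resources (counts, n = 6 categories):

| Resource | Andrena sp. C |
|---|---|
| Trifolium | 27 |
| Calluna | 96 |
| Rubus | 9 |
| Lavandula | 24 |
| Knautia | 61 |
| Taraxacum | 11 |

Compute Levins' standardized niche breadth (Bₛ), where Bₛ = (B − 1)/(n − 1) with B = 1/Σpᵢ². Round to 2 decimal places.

Proportions for Andrena sp. C (n=228): 27/228=0.1184, 96/228=0.4211, 9/228=0.0395, 24/228=0.1053, 61/228=0.2675, 11/228=0.0482
Σpᵢ² = 0.1184² + 0.4211² + 0.0395² + 0.1053² + 0.2675² + 0.0482² = 0.014019 + 0.177325 + 0.001560 + 0.011088 + 0.071556 + 0.002323 = 0.277871
B = 1 / 0.277871 = 3.5988
Bₛ = (B − 1)/(n − 1) = (3.5988 − 1)/(6 − 1) = 2.5988/5 = 0.5198

0.52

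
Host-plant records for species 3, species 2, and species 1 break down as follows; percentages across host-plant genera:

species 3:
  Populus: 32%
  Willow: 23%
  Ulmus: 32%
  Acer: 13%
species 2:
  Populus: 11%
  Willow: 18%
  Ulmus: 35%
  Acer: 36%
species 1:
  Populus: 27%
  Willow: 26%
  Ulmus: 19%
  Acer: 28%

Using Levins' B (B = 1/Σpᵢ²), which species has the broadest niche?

Convert percentages to proportions (divide by 100).
Σp_3ᵢ² = 0.32² + 0.23² + 0.32² + 0.13² = 0.1024 + 0.0529 + 0.1024 + 0.0169 = 0.2746
B_3 = 1 / 0.2746 = 3.6417
Σp_2ᵢ² = 0.11² + 0.18² + 0.35² + 0.36² = 0.0121 + 0.0324 + 0.1225 + 0.1296 = 0.2966
B_2 = 1 / 0.2966 = 3.3715
Σp_1ᵢ² = 0.27² + 0.26² + 0.19² + 0.28² = 0.0729 + 0.0676 + 0.0361 + 0.0784 = 0.2550
B_1 = 1 / 0.2550 = 3.9216
Highest B → broadest niche (most generalist): species 1 (B = 3.92).

species 1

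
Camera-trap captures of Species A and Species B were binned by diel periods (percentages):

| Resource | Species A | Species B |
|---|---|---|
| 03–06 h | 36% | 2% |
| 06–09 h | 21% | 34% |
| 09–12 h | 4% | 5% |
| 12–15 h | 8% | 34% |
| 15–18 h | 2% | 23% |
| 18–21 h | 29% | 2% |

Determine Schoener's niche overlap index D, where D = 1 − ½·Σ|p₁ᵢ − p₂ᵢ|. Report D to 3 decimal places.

Convert percentages to proportions (divide by 100).
Σ|p₁ᵢ − p₂ᵢ| = 0.34 + 0.13 + 0.01 + 0.26 + 0.21 + 0.27 = 1.22
D = 1 − ½ × 1.22 = 1 − 0.610 = 0.39000

0.390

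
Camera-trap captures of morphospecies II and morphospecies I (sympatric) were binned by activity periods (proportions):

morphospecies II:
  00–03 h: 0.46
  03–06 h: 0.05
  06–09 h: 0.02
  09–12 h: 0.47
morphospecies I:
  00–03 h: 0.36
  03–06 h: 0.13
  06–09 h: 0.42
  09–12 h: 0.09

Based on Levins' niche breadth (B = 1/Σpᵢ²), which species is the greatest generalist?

morphospecies I

Σp_IIᵢ² = 0.46² + 0.05² + 0.02² + 0.47² = 0.2116 + 0.0025 + 0.0004 + 0.2209 = 0.4354
B_II = 1 / 0.4354 = 2.2967
Σp_Iᵢ² = 0.36² + 0.13² + 0.42² + 0.09² = 0.1296 + 0.0169 + 0.1764 + 0.0081 = 0.3310
B_I = 1 / 0.3310 = 3.0211
Highest B → broadest niche (most generalist): morphospecies I (B = 3.02).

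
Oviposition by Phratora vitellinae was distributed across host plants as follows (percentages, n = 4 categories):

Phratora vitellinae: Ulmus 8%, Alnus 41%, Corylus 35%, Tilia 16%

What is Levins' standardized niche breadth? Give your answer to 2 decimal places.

0.70

Convert percentages to proportions (divide by 100).
Σpᵢ² = 0.08² + 0.41² + 0.35² + 0.16² = 0.0064 + 0.1681 + 0.1225 + 0.0256 = 0.3226
B = 1 / 0.3226 = 3.0998
Bₛ = (B − 1)/(n − 1) = (3.0998 − 1)/(4 − 1) = 2.0998/3 = 0.6999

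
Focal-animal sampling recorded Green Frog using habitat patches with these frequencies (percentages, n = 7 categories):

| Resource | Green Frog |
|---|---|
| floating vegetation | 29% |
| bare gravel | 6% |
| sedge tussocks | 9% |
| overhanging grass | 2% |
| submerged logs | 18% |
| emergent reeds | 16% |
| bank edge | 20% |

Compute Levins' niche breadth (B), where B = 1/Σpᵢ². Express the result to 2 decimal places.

Convert percentages to proportions (divide by 100).
Σpᵢ² = 0.29² + 0.06² + 0.09² + 0.02² + 0.18² + 0.16² + 0.20² = 0.0841 + 0.0036 + 0.0081 + 0.0004 + 0.0324 + 0.0256 + 0.0400 = 0.1942
B = 1 / 0.1942 = 5.1493

5.15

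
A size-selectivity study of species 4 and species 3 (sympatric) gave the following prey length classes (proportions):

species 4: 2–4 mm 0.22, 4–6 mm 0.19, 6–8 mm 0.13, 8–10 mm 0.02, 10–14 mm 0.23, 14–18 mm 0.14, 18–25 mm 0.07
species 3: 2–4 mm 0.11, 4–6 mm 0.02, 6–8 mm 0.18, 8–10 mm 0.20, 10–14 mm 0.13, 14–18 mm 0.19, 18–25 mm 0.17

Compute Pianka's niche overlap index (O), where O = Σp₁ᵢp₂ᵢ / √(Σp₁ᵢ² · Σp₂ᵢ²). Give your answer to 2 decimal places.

0.72

Σ p₁ᵢp₂ᵢ = 0.0242 + 0.0038 + 0.0234 + 0.0040 + 0.0299 + 0.0266 + 0.0119 = 0.1238
Σp_1ᵢ² = 0.22² + 0.19² + 0.13² + 0.02² + 0.23² + 0.14² + 0.07² = 0.0484 + 0.0361 + 0.0169 + 0.0004 + 0.0529 + 0.0196 + 0.0049 = 0.1792
Σp_2ᵢ² = 0.11² + 0.02² + 0.18² + 0.20² + 0.13² + 0.19² + 0.17² = 0.0121 + 0.0004 + 0.0324 + 0.0400 + 0.0169 + 0.0361 + 0.0289 = 0.1668
O = 0.1238 / √(0.1792 × 0.1668) = 0.1238 / 0.17289 = 0.7161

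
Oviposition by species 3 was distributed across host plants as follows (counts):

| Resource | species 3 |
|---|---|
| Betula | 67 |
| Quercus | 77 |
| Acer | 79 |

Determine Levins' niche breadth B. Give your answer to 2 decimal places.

2.99

Proportions for species 3 (n=223): 67/223=0.3004, 77/223=0.3453, 79/223=0.3543
Σpᵢ² = 0.3004² + 0.3453² + 0.3543² = 0.090240 + 0.119232 + 0.125528 = 0.335000
B = 1 / 0.335000 = 2.9851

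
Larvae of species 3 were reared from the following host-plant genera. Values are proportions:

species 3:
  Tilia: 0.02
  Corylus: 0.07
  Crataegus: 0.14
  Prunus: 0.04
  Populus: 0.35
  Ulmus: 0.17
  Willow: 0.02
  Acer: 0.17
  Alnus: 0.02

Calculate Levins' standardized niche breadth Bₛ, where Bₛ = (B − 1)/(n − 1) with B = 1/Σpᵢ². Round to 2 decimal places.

0.48

Σpᵢ² = 0.02² + 0.07² + 0.14² + 0.04² + 0.35² + 0.17² + 0.02² + 0.17² + 0.02² = 0.0004 + 0.0049 + 0.0196 + 0.0016 + 0.1225 + 0.0289 + 0.0004 + 0.0289 + 0.0004 = 0.2076
B = 1 / 0.2076 = 4.8170
Bₛ = (B − 1)/(n − 1) = (4.8170 − 1)/(9 − 1) = 3.8170/8 = 0.4771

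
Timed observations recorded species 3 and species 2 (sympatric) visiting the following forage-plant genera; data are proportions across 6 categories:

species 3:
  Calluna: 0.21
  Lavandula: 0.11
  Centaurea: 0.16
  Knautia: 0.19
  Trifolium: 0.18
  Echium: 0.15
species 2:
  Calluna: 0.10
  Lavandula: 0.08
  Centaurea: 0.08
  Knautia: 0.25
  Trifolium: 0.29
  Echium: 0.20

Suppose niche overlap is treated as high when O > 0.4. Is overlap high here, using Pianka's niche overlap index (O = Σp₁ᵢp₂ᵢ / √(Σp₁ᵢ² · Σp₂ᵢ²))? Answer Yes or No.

Σ p₁ᵢp₂ᵢ = 0.0210 + 0.0088 + 0.0128 + 0.0475 + 0.0522 + 0.0300 = 0.1723
Σp_1ᵢ² = 0.21² + 0.11² + 0.16² + 0.19² + 0.18² + 0.15² = 0.0441 + 0.0121 + 0.0256 + 0.0361 + 0.0324 + 0.0225 = 0.1728
Σp_2ᵢ² = 0.10² + 0.08² + 0.08² + 0.25² + 0.29² + 0.20² = 0.0100 + 0.0064 + 0.0064 + 0.0625 + 0.0841 + 0.0400 = 0.2094
O = 0.1723 / √(0.1728 × 0.2094) = 0.1723 / 0.19022 = 0.9058
O = 0.9058 > 0.4 → Yes.

Yes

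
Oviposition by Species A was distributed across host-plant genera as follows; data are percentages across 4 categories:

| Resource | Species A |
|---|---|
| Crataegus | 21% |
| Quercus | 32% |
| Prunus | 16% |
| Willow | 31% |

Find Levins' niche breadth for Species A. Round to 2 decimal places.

Convert percentages to proportions (divide by 100).
Σpᵢ² = 0.21² + 0.32² + 0.16² + 0.31² = 0.0441 + 0.1024 + 0.0256 + 0.0961 = 0.2682
B = 1 / 0.2682 = 3.7286

3.73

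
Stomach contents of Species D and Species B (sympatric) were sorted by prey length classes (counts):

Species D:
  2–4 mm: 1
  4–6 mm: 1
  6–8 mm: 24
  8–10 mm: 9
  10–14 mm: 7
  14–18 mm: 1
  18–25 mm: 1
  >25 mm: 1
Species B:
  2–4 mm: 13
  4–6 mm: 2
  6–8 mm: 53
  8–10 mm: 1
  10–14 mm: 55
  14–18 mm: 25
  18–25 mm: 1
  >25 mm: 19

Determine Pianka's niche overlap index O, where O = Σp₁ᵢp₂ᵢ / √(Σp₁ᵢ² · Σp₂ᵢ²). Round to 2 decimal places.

Proportions for Species D (n=45): 1/45=0.0222, 1/45=0.0222, 24/45=0.5333, 9/45=0.2000, 7/45=0.1556, 1/45=0.0222, 1/45=0.0222, 1/45=0.0222
Proportions for Species B (n=169): 13/169=0.0769, 2/169=0.0118, 53/169=0.3136, 1/169=0.0059, 55/169=0.3254, 25/169=0.1479, 1/169=0.0059, 19/169=0.1124
Σ p₁ᵢp₂ᵢ = 0.001707 + 0.000262 + 0.167243 + 0.001180 + 0.050632 + 0.003283 + 0.000131 + 0.002495 = 0.226933
Σp_1ᵢ² = 0.0222² + 0.0222² + 0.5333² + 0.2000² + 0.1556² + 0.0222² + 0.0222² + 0.0222² = 0.000493 + 0.000493 + 0.284409 + 0.040000 + 0.024211 + 0.000493 + 0.000493 + 0.000493 = 0.351085
Σp_2ᵢ² = 0.0769² + 0.0118² + 0.3136² + 0.0059² + 0.3254² + 0.1479² + 0.0059² + 0.1124² = 0.005914 + 0.000139 + 0.098345 + 0.000035 + 0.105885 + 0.021874 + 0.000035 + 0.012634 = 0.244861
O = 0.226933 / √(0.351085 × 0.244861) = 0.226933 / 0.2932013 = 0.7740

0.77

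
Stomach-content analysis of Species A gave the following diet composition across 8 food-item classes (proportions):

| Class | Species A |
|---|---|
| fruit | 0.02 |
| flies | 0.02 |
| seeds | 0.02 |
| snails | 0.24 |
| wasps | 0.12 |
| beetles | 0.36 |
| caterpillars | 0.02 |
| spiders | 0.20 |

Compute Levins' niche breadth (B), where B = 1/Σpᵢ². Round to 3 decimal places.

Σpᵢ² = 0.02² + 0.02² + 0.02² + 0.24² + 0.12² + 0.36² + 0.02² + 0.20² = 0.0004 + 0.0004 + 0.0004 + 0.0576 + 0.0144 + 0.1296 + 0.0004 + 0.0400 = 0.2432
B = 1 / 0.2432 = 4.11184

4.112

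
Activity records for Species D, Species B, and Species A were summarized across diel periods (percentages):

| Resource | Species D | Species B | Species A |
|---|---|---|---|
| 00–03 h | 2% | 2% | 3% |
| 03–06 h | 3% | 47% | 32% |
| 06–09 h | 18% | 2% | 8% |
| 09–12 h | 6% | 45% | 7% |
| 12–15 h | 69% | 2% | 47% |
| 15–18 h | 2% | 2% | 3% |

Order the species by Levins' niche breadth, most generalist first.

Species A > Species B > Species D

Convert percentages to proportions (divide by 100).
Σp_Dᵢ² = 0.02² + 0.03² + 0.18² + 0.06² + 0.69² + 0.02² = 0.0004 + 0.0009 + 0.0324 + 0.0036 + 0.4761 + 0.0004 = 0.5138
B_D = 1 / 0.5138 = 1.9463
Σp_Bᵢ² = 0.02² + 0.47² + 0.02² + 0.45² + 0.02² + 0.02² = 0.0004 + 0.2209 + 0.0004 + 0.2025 + 0.0004 + 0.0004 = 0.4250
B_B = 1 / 0.4250 = 2.3529
Σp_Aᵢ² = 0.03² + 0.32² + 0.08² + 0.07² + 0.47² + 0.03² = 0.0009 + 0.1024 + 0.0064 + 0.0049 + 0.2209 + 0.0009 = 0.3364
B_A = 1 / 0.3364 = 2.9727
Ranking by B (broadest → narrowest): Species A (2.97) > Species B (2.35) > Species D (1.95)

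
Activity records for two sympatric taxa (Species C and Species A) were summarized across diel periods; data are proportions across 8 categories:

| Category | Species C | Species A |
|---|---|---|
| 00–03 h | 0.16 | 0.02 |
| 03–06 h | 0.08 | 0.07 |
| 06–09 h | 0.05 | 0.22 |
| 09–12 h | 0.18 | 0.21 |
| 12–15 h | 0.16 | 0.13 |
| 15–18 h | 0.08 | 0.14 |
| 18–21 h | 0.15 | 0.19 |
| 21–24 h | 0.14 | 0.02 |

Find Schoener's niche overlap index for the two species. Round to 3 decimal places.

0.700

Σ|p₁ᵢ − p₂ᵢ| = 0.14 + 0.01 + 0.17 + 0.03 + 0.03 + 0.06 + 0.04 + 0.12 = 0.60
D = 1 − ½ × 0.60 = 1 − 0.300 = 0.70000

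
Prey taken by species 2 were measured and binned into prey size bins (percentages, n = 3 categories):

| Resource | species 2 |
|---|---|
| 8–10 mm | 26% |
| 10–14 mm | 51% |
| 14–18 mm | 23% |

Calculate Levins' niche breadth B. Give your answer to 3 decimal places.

2.627

Convert percentages to proportions (divide by 100).
Σpᵢ² = 0.26² + 0.51² + 0.23² = 0.0676 + 0.2601 + 0.0529 = 0.3806
B = 1 / 0.3806 = 2.62743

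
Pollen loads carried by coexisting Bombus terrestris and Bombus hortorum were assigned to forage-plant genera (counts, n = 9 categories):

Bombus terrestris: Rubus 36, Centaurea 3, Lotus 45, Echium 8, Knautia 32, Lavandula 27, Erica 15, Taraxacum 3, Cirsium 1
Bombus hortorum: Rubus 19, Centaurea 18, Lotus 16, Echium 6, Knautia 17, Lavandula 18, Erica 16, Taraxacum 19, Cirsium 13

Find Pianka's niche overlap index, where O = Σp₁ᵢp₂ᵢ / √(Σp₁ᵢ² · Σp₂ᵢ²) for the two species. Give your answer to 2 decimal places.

0.80

Proportions for Bombus terrestris (n=170): 36/170=0.2118, 3/170=0.0176, 45/170=0.2647, 8/170=0.0471, 32/170=0.1882, 27/170=0.1588, 15/170=0.0882, 3/170=0.0176, 1/170=0.0059
Proportions for Bombus hortorum (n=142): 19/142=0.1338, 18/142=0.1268, 16/142=0.1127, 6/142=0.0423, 17/142=0.1197, 18/142=0.1268, 16/142=0.1127, 19/142=0.1338, 13/142=0.0915
Σ p₁ᵢp₂ᵢ = 0.028339 + 0.002232 + 0.029832 + 0.001992 + 0.022528 + 0.020136 + 0.009940 + 0.002355 + 0.000540 = 0.117894
Σp_1ᵢ² = 0.2118² + 0.0176² + 0.2647² + 0.0471² + 0.1882² + 0.1588² + 0.0882² + 0.0176² + 0.0059² = 0.044859 + 0.000310 + 0.070066 + 0.002218 + 0.035419 + 0.025217 + 0.007779 + 0.000310 + 0.000035 = 0.186213
Σp_2ᵢ² = 0.1338² + 0.1268² + 0.1127² + 0.0423² + 0.1197² + 0.1268² + 0.1127² + 0.1338² + 0.0915² = 0.017902 + 0.016078 + 0.012701 + 0.001789 + 0.014328 + 0.016078 + 0.012701 + 0.017902 + 0.008372 = 0.117851
O = 0.117894 / √(0.186213 × 0.117851) = 0.117894 / 0.1481398 = 0.7958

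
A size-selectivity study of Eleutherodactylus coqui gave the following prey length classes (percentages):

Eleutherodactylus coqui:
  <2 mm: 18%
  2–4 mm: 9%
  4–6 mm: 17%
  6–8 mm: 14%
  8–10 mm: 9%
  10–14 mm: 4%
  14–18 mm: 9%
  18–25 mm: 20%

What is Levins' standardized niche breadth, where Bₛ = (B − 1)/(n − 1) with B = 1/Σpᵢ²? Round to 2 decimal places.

0.83

Convert percentages to proportions (divide by 100).
Σpᵢ² = 0.18² + 0.09² + 0.17² + 0.14² + 0.09² + 0.04² + 0.09² + 0.20² = 0.0324 + 0.0081 + 0.0289 + 0.0196 + 0.0081 + 0.0016 + 0.0081 + 0.0400 = 0.1468
B = 1 / 0.1468 = 6.8120
Bₛ = (B − 1)/(n − 1) = (6.8120 − 1)/(8 − 1) = 5.8120/7 = 0.8303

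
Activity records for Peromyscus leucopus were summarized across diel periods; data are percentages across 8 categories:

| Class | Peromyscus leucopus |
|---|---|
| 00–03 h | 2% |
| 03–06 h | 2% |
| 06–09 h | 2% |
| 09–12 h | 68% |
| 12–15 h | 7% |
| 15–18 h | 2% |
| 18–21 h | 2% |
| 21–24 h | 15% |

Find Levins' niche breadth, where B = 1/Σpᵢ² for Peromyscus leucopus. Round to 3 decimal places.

2.033

Convert percentages to proportions (divide by 100).
Σpᵢ² = 0.02² + 0.02² + 0.02² + 0.68² + 0.07² + 0.02² + 0.02² + 0.15² = 0.0004 + 0.0004 + 0.0004 + 0.4624 + 0.0049 + 0.0004 + 0.0004 + 0.0225 = 0.4918
B = 1 / 0.4918 = 2.03335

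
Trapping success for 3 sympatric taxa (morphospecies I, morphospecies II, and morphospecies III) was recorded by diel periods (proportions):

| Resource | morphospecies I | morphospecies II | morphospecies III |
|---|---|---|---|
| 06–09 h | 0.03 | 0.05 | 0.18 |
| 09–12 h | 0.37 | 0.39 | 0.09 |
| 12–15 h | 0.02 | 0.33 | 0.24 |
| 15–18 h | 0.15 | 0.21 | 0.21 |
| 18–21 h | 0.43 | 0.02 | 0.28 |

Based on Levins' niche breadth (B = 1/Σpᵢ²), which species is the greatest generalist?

morphospecies III

Σp_Iᵢ² = 0.03² + 0.37² + 0.02² + 0.15² + 0.43² = 0.0009 + 0.1369 + 0.0004 + 0.0225 + 0.1849 = 0.3456
B_I = 1 / 0.3456 = 2.8935
Σp_IIᵢ² = 0.05² + 0.39² + 0.33² + 0.21² + 0.02² = 0.0025 + 0.1521 + 0.1089 + 0.0441 + 0.0004 = 0.3080
B_II = 1 / 0.3080 = 3.2468
Σp_IIIᵢ² = 0.18² + 0.09² + 0.24² + 0.21² + 0.28² = 0.0324 + 0.0081 + 0.0576 + 0.0441 + 0.0784 = 0.2206
B_III = 1 / 0.2206 = 4.5331
Highest B → broadest niche (most generalist): morphospecies III (B = 4.53).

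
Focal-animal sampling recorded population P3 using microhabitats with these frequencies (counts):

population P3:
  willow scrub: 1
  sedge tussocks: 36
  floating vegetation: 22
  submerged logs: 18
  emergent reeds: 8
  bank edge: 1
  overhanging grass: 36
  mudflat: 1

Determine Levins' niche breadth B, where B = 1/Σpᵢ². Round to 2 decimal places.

4.36

Proportions for population P3 (n=123): 1/123=0.0081, 36/123=0.2927, 22/123=0.1789, 18/123=0.1463, 8/123=0.0650, 1/123=0.0081, 36/123=0.2927, 1/123=0.0081
Σpᵢ² = 0.0081² + 0.2927² + 0.1789² + 0.1463² + 0.0650² + 0.0081² + 0.2927² + 0.0081² = 0.000066 + 0.085673 + 0.032005 + 0.021404 + 0.004225 + 0.000066 + 0.085673 + 0.000066 = 0.229178
B = 1 / 0.229178 = 4.3634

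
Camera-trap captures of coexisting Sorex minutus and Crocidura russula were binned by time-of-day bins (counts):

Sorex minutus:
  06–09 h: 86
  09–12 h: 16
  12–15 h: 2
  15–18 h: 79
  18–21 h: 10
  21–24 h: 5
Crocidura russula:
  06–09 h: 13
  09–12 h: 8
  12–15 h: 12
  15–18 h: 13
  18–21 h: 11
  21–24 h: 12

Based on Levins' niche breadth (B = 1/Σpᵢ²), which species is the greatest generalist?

Crocidura russula

Proportions for Sorex minutus (n=198): 86/198=0.4343, 16/198=0.0808, 2/198=0.0101, 79/198=0.3990, 10/198=0.0505, 5/198=0.0253
Proportions for Crocidura russula (n=69): 13/69=0.1884, 8/69=0.1159, 12/69=0.1739, 13/69=0.1884, 11/69=0.1594, 12/69=0.1739
Σp_minuᵢ² = 0.4343² + 0.0808² + 0.0101² + 0.3990² + 0.0505² + 0.0253² = 0.188616 + 0.006529 + 0.000102 + 0.159201 + 0.002550 + 0.000640 = 0.357638
B_minu = 1 / 0.357638 = 2.7961
Σp_russᵢ² = 0.1884² + 0.1159² + 0.1739² + 0.1884² + 0.1594² + 0.1739² = 0.035495 + 0.013433 + 0.030241 + 0.035495 + 0.025408 + 0.030241 = 0.170313
B_russ = 1 / 0.170313 = 5.8715
Highest B → broadest niche (most generalist): Crocidura russula (B = 5.87).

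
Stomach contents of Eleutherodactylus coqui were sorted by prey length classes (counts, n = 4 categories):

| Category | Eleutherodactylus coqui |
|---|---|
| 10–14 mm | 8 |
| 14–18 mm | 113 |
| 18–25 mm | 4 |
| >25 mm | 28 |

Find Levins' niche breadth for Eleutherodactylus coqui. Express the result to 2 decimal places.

1.72

Proportions for Eleutherodactylus coqui (n=153): 8/153=0.0523, 113/153=0.7386, 4/153=0.0261, 28/153=0.1830
Σpᵢ² = 0.0523² + 0.7386² + 0.0261² + 0.1830² = 0.002735 + 0.545530 + 0.000681 + 0.033489 = 0.582435
B = 1 / 0.582435 = 1.7169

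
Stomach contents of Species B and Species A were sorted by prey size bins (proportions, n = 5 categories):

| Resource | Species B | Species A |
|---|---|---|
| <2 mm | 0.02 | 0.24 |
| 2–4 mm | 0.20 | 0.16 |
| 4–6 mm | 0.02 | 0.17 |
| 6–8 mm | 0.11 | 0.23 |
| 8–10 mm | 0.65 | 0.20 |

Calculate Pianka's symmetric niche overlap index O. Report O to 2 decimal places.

0.63

Σ p₁ᵢp₂ᵢ = 0.0048 + 0.0320 + 0.0034 + 0.0253 + 0.1300 = 0.1955
Σp_1ᵢ² = 0.02² + 0.20² + 0.02² + 0.11² + 0.65² = 0.0004 + 0.0400 + 0.0004 + 0.0121 + 0.4225 = 0.4754
Σp_2ᵢ² = 0.24² + 0.16² + 0.17² + 0.23² + 0.20² = 0.0576 + 0.0256 + 0.0289 + 0.0529 + 0.0400 = 0.2050
O = 0.1955 / √(0.4754 × 0.2050) = 0.1955 / 0.31218 = 0.6262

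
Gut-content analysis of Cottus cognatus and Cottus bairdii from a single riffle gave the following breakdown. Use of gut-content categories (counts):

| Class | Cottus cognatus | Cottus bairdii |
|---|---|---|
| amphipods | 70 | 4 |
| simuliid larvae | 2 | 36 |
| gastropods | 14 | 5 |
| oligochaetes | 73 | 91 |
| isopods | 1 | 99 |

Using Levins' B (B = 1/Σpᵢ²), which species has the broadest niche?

Cottus bairdii

Proportions for Cottus cognatus (n=160): 70/160=0.4375, 2/160=0.0125, 14/160=0.0875, 73/160=0.4563, 1/160=0.0063
Proportions for Cottus bairdii (n=235): 4/235=0.0170, 36/235=0.1532, 5/235=0.0213, 91/235=0.3872, 99/235=0.4213
Σp_cognᵢ² = 0.4375² + 0.0125² + 0.0875² + 0.4563² + 0.0063² = 0.191406 + 0.000156 + 0.007656 + 0.208210 + 0.000040 = 0.407468
B_cogn = 1 / 0.407468 = 2.4542
Σp_bairᵢ² = 0.0170² + 0.1532² + 0.0213² + 0.3872² + 0.4213² = 0.000289 + 0.023470 + 0.000454 + 0.149924 + 0.177494 = 0.351631
B_bair = 1 / 0.351631 = 2.8439
Highest B → broadest niche (most generalist): Cottus bairdii (B = 2.84).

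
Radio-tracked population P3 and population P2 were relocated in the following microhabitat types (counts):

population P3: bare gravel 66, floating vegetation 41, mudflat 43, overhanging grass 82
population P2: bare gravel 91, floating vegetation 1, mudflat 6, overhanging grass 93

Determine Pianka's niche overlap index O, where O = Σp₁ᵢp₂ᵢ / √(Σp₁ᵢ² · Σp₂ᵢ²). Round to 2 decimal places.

0.88

Proportions for population P3 (n=232): 66/232=0.2845, 41/232=0.1767, 43/232=0.1853, 82/232=0.3534
Proportions for population P2 (n=191): 91/191=0.4764, 1/191=0.0052, 6/191=0.0314, 93/191=0.4869
Σ p₁ᵢp₂ᵢ = 0.135536 + 0.000919 + 0.005818 + 0.172070 = 0.314343
Σp_1ᵢ² = 0.2845² + 0.1767² + 0.1853² + 0.3534² = 0.080940 + 0.031223 + 0.034336 + 0.124892 = 0.271391
Σp_2ᵢ² = 0.4764² + 0.0052² + 0.0314² + 0.4869² = 0.226957 + 0.000027 + 0.000986 + 0.237072 = 0.465042
O = 0.314343 / √(0.271391 × 0.465042) = 0.314343 / 0.3552580 = 0.8848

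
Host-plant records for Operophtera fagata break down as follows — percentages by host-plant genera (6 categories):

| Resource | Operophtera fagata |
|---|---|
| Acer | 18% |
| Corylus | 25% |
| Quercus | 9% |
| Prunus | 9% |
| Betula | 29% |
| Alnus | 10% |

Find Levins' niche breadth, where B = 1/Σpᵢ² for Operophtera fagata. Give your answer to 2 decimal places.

4.87

Convert percentages to proportions (divide by 100).
Σpᵢ² = 0.18² + 0.25² + 0.09² + 0.09² + 0.29² + 0.10² = 0.0324 + 0.0625 + 0.0081 + 0.0081 + 0.0841 + 0.0100 = 0.2052
B = 1 / 0.2052 = 4.8733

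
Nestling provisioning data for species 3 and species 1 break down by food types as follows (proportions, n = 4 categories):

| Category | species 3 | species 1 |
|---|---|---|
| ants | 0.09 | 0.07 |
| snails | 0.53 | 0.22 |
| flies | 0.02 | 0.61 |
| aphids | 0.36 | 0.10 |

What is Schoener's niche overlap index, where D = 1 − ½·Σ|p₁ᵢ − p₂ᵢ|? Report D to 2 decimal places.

0.41

Σ|p₁ᵢ − p₂ᵢ| = 0.02 + 0.31 + 0.59 + 0.26 = 1.18
D = 1 − ½ × 1.18 = 1 − 0.590 = 0.4100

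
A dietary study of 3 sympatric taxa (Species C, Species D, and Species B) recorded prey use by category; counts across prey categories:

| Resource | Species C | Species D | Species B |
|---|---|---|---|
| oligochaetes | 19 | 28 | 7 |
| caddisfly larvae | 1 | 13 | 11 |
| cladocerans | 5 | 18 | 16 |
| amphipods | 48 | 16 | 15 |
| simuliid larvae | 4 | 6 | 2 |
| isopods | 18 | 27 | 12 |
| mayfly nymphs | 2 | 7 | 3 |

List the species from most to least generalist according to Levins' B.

Proportions for Species C (n=97): 19/97=0.1959, 1/97=0.0103, 5/97=0.0515, 48/97=0.4948, 4/97=0.0412, 18/97=0.1856, 2/97=0.0206
Proportions for Species D (n=115): 28/115=0.2435, 13/115=0.1130, 18/115=0.1565, 16/115=0.1391, 6/115=0.0522, 27/115=0.2348, 7/115=0.0609
Proportions for Species B (n=66): 7/66=0.1061, 11/66=0.1667, 16/66=0.2424, 15/66=0.2273, 2/66=0.0303, 12/66=0.1818, 3/66=0.0455
Σp_Cᵢ² = 0.1959² + 0.0103² + 0.0515² + 0.4948² + 0.0412² + 0.1856² + 0.0206² = 0.038377 + 0.000106 + 0.002652 + 0.244827 + 0.001697 + 0.034447 + 0.000424 = 0.322530
B_C = 1 / 0.322530 = 3.1005
Σp_Dᵢ² = 0.2435² + 0.1130² + 0.1565² + 0.1391² + 0.0522² + 0.2348² + 0.0609² = 0.059292 + 0.012769 + 0.024492 + 0.019349 + 0.002725 + 0.055131 + 0.003709 = 0.177467
B_D = 1 / 0.177467 = 5.6349
Σp_Bᵢ² = 0.1061² + 0.1667² + 0.2424² + 0.2273² + 0.0303² + 0.1818² + 0.0455² = 0.011257 + 0.027789 + 0.058758 + 0.051665 + 0.000918 + 0.033051 + 0.002070 = 0.185508
B_B = 1 / 0.185508 = 5.3906
Ranking by B (broadest → narrowest): Species D (5.63) > Species B (5.39) > Species C (3.10)

Species D > Species B > Species C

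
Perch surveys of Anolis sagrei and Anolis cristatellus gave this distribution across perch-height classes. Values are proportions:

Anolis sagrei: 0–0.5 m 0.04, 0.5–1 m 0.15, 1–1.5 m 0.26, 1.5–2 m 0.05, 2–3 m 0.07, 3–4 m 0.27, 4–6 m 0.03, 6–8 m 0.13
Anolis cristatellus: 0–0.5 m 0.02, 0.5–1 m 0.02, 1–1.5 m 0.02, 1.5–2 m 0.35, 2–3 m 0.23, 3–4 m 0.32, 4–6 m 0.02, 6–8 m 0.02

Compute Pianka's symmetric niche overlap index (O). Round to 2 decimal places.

Σ p₁ᵢp₂ᵢ = 0.0008 + 0.0030 + 0.0052 + 0.0175 + 0.0161 + 0.0864 + 0.0006 + 0.0026 = 0.1322
Σp_1ᵢ² = 0.04² + 0.15² + 0.26² + 0.05² + 0.07² + 0.27² + 0.03² + 0.13² = 0.0016 + 0.0225 + 0.0676 + 0.0025 + 0.0049 + 0.0729 + 0.0009 + 0.0169 = 0.1898
Σp_2ᵢ² = 0.02² + 0.02² + 0.02² + 0.35² + 0.23² + 0.32² + 0.02² + 0.02² = 0.0004 + 0.0004 + 0.0004 + 0.1225 + 0.0529 + 0.1024 + 0.0004 + 0.0004 = 0.2798
O = 0.1322 / √(0.1898 × 0.2798) = 0.1322 / 0.23045 = 0.5737

0.57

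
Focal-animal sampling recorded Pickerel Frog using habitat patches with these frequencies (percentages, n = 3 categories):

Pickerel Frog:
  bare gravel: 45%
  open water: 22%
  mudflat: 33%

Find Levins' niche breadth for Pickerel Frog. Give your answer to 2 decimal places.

2.78

Convert percentages to proportions (divide by 100).
Σpᵢ² = 0.45² + 0.22² + 0.33² = 0.2025 + 0.0484 + 0.1089 = 0.3598
B = 1 / 0.3598 = 2.7793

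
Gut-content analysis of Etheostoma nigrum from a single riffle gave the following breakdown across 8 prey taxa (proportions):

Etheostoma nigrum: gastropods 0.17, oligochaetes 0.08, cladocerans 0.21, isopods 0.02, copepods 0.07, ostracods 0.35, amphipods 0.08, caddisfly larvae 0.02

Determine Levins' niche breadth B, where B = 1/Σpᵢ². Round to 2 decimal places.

Σpᵢ² = 0.17² + 0.08² + 0.21² + 0.02² + 0.07² + 0.35² + 0.08² + 0.02² = 0.0289 + 0.0064 + 0.0441 + 0.0004 + 0.0049 + 0.1225 + 0.0064 + 0.0004 = 0.2140
B = 1 / 0.2140 = 4.6729

4.67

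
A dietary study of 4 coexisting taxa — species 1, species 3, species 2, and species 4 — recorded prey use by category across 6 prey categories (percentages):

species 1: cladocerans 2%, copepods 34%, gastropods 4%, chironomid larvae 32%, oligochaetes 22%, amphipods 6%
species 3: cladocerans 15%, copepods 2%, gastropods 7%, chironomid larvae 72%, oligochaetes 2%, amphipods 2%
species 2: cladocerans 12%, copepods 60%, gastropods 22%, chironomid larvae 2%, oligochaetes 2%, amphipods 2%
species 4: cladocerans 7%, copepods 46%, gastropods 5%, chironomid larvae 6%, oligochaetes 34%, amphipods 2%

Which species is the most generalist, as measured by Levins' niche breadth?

Convert percentages to proportions (divide by 100).
Σp_1ᵢ² = 0.02² + 0.34² + 0.04² + 0.32² + 0.22² + 0.06² = 0.0004 + 0.1156 + 0.0016 + 0.1024 + 0.0484 + 0.0036 = 0.2720
B_1 = 1 / 0.2720 = 3.6765
Σp_3ᵢ² = 0.15² + 0.02² + 0.07² + 0.72² + 0.02² + 0.02² = 0.0225 + 0.0004 + 0.0049 + 0.5184 + 0.0004 + 0.0004 = 0.5470
B_3 = 1 / 0.5470 = 1.8282
Σp_2ᵢ² = 0.12² + 0.60² + 0.22² + 0.02² + 0.02² + 0.02² = 0.0144 + 0.3600 + 0.0484 + 0.0004 + 0.0004 + 0.0004 = 0.4240
B_2 = 1 / 0.4240 = 2.3585
Σp_4ᵢ² = 0.07² + 0.46² + 0.05² + 0.06² + 0.34² + 0.02² = 0.0049 + 0.2116 + 0.0025 + 0.0036 + 0.1156 + 0.0004 = 0.3386
B_4 = 1 / 0.3386 = 2.9533
Highest B → broadest niche (most generalist): species 1 (B = 3.68).

species 1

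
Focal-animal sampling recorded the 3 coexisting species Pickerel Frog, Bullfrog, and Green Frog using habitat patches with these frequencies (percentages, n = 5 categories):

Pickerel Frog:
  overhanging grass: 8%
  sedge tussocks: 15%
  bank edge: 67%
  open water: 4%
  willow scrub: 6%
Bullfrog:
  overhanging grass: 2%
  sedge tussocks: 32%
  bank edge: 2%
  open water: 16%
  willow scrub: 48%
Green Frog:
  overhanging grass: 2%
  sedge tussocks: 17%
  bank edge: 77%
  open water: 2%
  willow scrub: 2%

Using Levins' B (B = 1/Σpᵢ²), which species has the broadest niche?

Convert percentages to proportions (divide by 100).
Σp_Pickᵢ² = 0.08² + 0.15² + 0.67² + 0.04² + 0.06² = 0.0064 + 0.0225 + 0.4489 + 0.0016 + 0.0036 = 0.4830
B_Pick = 1 / 0.4830 = 2.0704
Σp_Bullᵢ² = 0.02² + 0.32² + 0.02² + 0.16² + 0.48² = 0.0004 + 0.1024 + 0.0004 + 0.0256 + 0.2304 = 0.3592
B_Bull = 1 / 0.3592 = 2.7840
Σp_Greeᵢ² = 0.02² + 0.17² + 0.77² + 0.02² + 0.02² = 0.0004 + 0.0289 + 0.5929 + 0.0004 + 0.0004 = 0.6230
B_Gree = 1 / 0.6230 = 1.6051
Highest B → broadest niche (most generalist): Bullfrog (B = 2.78).

Bullfrog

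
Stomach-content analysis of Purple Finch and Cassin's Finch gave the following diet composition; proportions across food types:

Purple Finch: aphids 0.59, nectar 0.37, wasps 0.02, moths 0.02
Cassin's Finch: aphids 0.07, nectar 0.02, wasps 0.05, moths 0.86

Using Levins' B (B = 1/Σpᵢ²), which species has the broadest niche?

Purple Finch

Σp_Purpᵢ² = 0.59² + 0.37² + 0.02² + 0.02² = 0.3481 + 0.1369 + 0.0004 + 0.0004 = 0.4858
B_Purp = 1 / 0.4858 = 2.0585
Σp_Cassᵢ² = 0.07² + 0.02² + 0.05² + 0.86² = 0.0049 + 0.0004 + 0.0025 + 0.7396 = 0.7474
B_Cass = 1 / 0.7474 = 1.3380
Highest B → broadest niche (most generalist): Purple Finch (B = 2.06).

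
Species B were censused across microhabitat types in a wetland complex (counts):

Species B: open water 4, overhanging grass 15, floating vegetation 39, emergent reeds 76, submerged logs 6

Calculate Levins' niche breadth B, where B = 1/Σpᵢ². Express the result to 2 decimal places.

2.59

Proportions for Species B (n=140): 4/140=0.0286, 15/140=0.1071, 39/140=0.2786, 76/140=0.5429, 6/140=0.0429
Σpᵢ² = 0.0286² + 0.1071² + 0.2786² + 0.5429² + 0.0429² = 0.000818 + 0.011470 + 0.077618 + 0.294740 + 0.001840 = 0.386486
B = 1 / 0.386486 = 2.5874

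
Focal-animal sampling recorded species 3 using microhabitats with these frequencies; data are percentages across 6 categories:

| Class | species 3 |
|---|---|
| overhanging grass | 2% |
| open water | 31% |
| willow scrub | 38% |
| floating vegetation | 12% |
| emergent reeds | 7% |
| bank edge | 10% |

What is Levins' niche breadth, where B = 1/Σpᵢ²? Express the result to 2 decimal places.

Convert percentages to proportions (divide by 100).
Σpᵢ² = 0.02² + 0.31² + 0.38² + 0.12² + 0.07² + 0.10² = 0.0004 + 0.0961 + 0.1444 + 0.0144 + 0.0049 + 0.0100 = 0.2702
B = 1 / 0.2702 = 3.7010

3.70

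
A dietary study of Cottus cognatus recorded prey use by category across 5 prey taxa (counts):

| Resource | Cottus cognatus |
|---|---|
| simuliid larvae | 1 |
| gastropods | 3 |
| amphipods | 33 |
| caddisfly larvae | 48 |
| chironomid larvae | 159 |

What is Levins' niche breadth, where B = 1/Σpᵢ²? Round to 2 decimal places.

2.08

Proportions for Cottus cognatus (n=244): 1/244=0.0041, 3/244=0.0123, 33/244=0.1352, 48/244=0.1967, 159/244=0.6516
Σpᵢ² = 0.0041² + 0.0123² + 0.1352² + 0.1967² + 0.6516² = 0.000017 + 0.000151 + 0.018279 + 0.038691 + 0.424583 = 0.481721
B = 1 / 0.481721 = 2.0759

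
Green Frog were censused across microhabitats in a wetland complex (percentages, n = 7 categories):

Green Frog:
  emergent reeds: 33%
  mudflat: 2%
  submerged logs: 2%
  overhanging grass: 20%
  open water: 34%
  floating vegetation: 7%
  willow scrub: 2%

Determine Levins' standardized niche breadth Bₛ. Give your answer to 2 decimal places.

0.45

Convert percentages to proportions (divide by 100).
Σpᵢ² = 0.33² + 0.02² + 0.02² + 0.20² + 0.34² + 0.07² + 0.02² = 0.1089 + 0.0004 + 0.0004 + 0.0400 + 0.1156 + 0.0049 + 0.0004 = 0.2706
B = 1 / 0.2706 = 3.6955
Bₛ = (B − 1)/(n − 1) = (3.6955 − 1)/(7 − 1) = 2.6955/6 = 0.4493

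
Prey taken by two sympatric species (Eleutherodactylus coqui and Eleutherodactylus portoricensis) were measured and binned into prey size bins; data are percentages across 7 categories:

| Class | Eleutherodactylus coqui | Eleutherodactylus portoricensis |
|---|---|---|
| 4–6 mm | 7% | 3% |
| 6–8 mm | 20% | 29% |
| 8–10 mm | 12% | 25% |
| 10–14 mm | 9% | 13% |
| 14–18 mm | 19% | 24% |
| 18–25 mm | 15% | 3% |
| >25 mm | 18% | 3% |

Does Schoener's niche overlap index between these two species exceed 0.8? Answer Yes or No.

Convert percentages to proportions (divide by 100).
Σ|p₁ᵢ − p₂ᵢ| = 0.04 + 0.09 + 0.13 + 0.04 + 0.05 + 0.12 + 0.15 = 0.62
D = 1 − ½ × 0.62 = 1 − 0.310 = 0.6900
D = 0.6900 < 0.8 → No.

No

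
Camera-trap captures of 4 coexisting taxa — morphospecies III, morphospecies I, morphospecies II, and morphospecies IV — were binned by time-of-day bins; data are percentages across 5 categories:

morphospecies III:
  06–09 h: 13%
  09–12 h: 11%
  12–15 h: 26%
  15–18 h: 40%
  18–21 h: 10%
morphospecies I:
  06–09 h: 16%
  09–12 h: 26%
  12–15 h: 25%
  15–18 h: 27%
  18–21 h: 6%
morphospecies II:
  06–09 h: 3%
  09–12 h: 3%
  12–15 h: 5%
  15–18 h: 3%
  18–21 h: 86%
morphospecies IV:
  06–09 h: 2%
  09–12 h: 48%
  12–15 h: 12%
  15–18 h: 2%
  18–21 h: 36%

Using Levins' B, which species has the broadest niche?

morphospecies I

Convert percentages to proportions (divide by 100).
Σp_IIIᵢ² = 0.13² + 0.11² + 0.26² + 0.40² + 0.10² = 0.0169 + 0.0121 + 0.0676 + 0.1600 + 0.0100 = 0.2666
B_III = 1 / 0.2666 = 3.7509
Σp_Iᵢ² = 0.16² + 0.26² + 0.25² + 0.27² + 0.06² = 0.0256 + 0.0676 + 0.0625 + 0.0729 + 0.0036 = 0.2322
B_I = 1 / 0.2322 = 4.3066
Σp_IIᵢ² = 0.03² + 0.03² + 0.05² + 0.03² + 0.86² = 0.0009 + 0.0009 + 0.0025 + 0.0009 + 0.7396 = 0.7448
B_II = 1 / 0.7448 = 1.3426
Σp_IVᵢ² = 0.02² + 0.48² + 0.12² + 0.02² + 0.36² = 0.0004 + 0.2304 + 0.0144 + 0.0004 + 0.1296 = 0.3752
B_IV = 1 / 0.3752 = 2.6652
Highest B → broadest niche (most generalist): morphospecies I (B = 4.31).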